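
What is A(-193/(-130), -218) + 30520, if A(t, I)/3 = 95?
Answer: 30805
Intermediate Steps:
A(t, I) = 285 (A(t, I) = 3*95 = 285)
A(-193/(-130), -218) + 30520 = 285 + 30520 = 30805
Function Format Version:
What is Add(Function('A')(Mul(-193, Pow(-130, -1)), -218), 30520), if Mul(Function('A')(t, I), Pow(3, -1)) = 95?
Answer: 30805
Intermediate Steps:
Function('A')(t, I) = 285 (Function('A')(t, I) = Mul(3, 95) = 285)
Add(Function('A')(Mul(-193, Pow(-130, -1)), -218), 30520) = Add(285, 30520) = 30805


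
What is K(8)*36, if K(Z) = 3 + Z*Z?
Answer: 2412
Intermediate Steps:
K(Z) = 3 + Z**2
K(8)*36 = (3 + 8**2)*36 = (3 + 64)*36 = 67*36 = 2412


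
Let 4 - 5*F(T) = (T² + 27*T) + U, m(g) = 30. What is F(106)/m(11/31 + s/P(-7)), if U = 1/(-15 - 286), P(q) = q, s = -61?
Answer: -4242293/45150 ≈ -93.960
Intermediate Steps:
U = -1/301 (U = 1/(-301) = -1/301 ≈ -0.0033223)
F(T) = 241/301 - 27*T/5 - T²/5 (F(T) = ⅘ - ((T² + 27*T) - 1/301)/5 = ⅘ - (-1/301 + T² + 27*T)/5 = ⅘ + (1/1505 - 27*T/5 - T²/5) = 241/301 - 27*T/5 - T²/5)
F(106)/m(11/31 + s/P(-7)) = (241/301 - 27/5*106 - ⅕*106²)/30 = (241/301 - 2862/5 - ⅕*11236)*(1/30) = (241/301 - 2862/5 - 11236/5)*(1/30) = -4242293/1505*1/30 = -4242293/45150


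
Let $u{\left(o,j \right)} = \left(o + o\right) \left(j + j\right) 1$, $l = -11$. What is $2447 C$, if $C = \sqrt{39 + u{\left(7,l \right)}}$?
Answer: $2447 i \sqrt{269} \approx 40134.0 i$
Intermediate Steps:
$u{\left(o,j \right)} = 4 j o$ ($u{\left(o,j \right)} = 2 o 2 j 1 = 4 j o 1 = 4 j o$)
$C = i \sqrt{269}$ ($C = \sqrt{39 + 4 \left(-11\right) 7} = \sqrt{39 - 308} = \sqrt{-269} = i \sqrt{269} \approx 16.401 i$)
$2447 C = 2447 i \sqrt{269}$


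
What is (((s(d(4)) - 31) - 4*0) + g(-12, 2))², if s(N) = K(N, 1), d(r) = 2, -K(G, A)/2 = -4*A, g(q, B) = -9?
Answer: 1024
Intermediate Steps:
K(G, A) = 8*A (K(G, A) = -(-8)*A = 8*A)
s(N) = 8 (s(N) = 8*1 = 8)
(((s(d(4)) - 31) - 4*0) + g(-12, 2))² = (((8 - 31) - 4*0) - 9)² = ((-23 + 0) - 9)² = (-23 - 9)² = (-32)² = 1024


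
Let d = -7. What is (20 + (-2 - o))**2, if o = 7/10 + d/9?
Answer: 2647129/8100 ≈ 326.81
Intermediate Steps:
o = -7/90 (o = 7/10 - 7/9 = -7/90 ≈ -0.077778)
(20 + (-2 - o))**2 = (20 + (-2 - 1*(-7/90)))**2 = (20 + (-2 + 7/90))**2 = (20 - 173/90)**2 = (1627/90)**2 = 2647129/8100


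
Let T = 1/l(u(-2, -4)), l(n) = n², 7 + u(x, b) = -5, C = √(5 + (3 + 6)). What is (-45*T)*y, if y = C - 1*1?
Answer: 5/16 - 5*√14/16 ≈ -0.85677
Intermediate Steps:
C = √14 (C = √(5 + 9) = √14 ≈ 3.7417)
u(x, b) = -12 (u(x, b) = -7 - 5 = -12)
y = -1 + √14 (y = √14 - 1*1 = √14 - 1 = -1 + √14 ≈ 2.7417)
T = 1/144 (T = 1/((-12)²) = 1/144 ≈ 0.0069444)
(-45*T)*y = (-45*1/144)*(-1 + √14) = -5*(-1 + √14)/16 = 5/16 - 5*√14/16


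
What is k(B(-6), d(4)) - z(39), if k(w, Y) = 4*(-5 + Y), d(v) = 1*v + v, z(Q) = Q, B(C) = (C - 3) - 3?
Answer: -27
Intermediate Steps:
B(C) = -6 + C (B(C) = (-3 + C) - 3 = -6 + C)
d(v) = 2*v (d(v) = v + v = 2*v)
k(w, Y) = -20 + 4*Y
k(B(-6), d(4)) - z(39) = (-20 + 4*(2*4)) - 1*39 = (-20 + 4*8) - 39 = (-20 + 32) - 39 = 12 - 39 = -27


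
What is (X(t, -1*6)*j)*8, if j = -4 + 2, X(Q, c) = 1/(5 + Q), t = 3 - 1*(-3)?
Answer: -16/11 ≈ -1.4545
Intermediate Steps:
t = 6 (t = 3 + 3 = 6)
j = -2
(X(t, -1*6)*j)*8 = (-2/(5 + 6))*8 = (-2/11)*8 = ((1/11)*(-2))*8 = -2/11*8 = -16/11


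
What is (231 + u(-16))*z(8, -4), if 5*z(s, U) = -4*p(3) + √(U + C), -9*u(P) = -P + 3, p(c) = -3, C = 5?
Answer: 5356/9 ≈ 595.11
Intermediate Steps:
u(P) = -⅓ + P/9 (u(P) = -(-P + 3)/9 = -(3 - P)/9 = -⅓ + P/9)
z(s, U) = 12/5 + √(5 + U)/5 (z(s, U) = (-4*(-3) + √(U + 5))/5 = (12 + √(5 + U))/5 = 12/5 + √(5 + U)/5)
(231 + u(-16))*z(8, -4) = (231 + (-⅓ + (⅑)*(-16)))*(12/5 + √(5 - 4)/5) = (231 + (-⅓ - 16/9))*(12/5 + √1/5) = (231 - 19/9)*(12/5 + (⅕)*1) = 2060*(12/5 + ⅕)/9 = (2060/9)*(13/5) = 5356/9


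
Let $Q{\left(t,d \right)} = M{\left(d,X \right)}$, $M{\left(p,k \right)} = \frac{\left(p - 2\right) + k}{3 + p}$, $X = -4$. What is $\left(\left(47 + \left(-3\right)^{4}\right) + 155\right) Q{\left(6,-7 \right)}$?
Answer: $\frac{3679}{4} \approx 919.75$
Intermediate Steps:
$M{\left(p,k \right)} = \frac{-2 + k + p}{3 + p}$ ($M{\left(p,k \right)} = \frac{\left(-2 + p\right) + k}{3 + p} = \frac{-2 + k + p}{3 + p}$)
$Q{\left(t,d \right)} = \frac{-6 + d}{3 + d}$ ($Q{\left(t,d \right)} = \frac{-2 - 4 + d}{3 + d} = \frac{-6 + d}{3 + d}$)
$\left(\left(47 + \left(-3\right)^{4}\right) + 155\right) Q{\left(6,-7 \right)} = \left(\left(47 + \left(-3\right)^{4}\right) + 155\right) \frac{-6 - 7}{3 - 7} = \left(\left(47 + 81\right) + 155\right) \frac{1}{-4} \left(-13\right) = \left(128 + 155\right) \left(\left(- \frac{1}{4}\right) \left(-13\right)\right) = 283 \cdot \frac{13}{4} = \frac{3679}{4}$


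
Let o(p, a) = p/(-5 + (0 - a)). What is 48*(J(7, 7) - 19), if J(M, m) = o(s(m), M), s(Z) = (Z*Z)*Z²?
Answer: -10516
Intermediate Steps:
s(Z) = Z⁴ (s(Z) = Z²*Z² = Z⁴)
o(p, a) = p/(-5 - a)
J(M, m) = -m⁴/(5 + M)
48*(J(7, 7) - 19) = 48*(-1*7⁴/(5 + 7) - 19) = 48*(-1*2401/12 - 19) = 48*(-1*2401*1/12 - 19) = 48*(-2401/12 - 19) = 48*(-2629/12) = -10516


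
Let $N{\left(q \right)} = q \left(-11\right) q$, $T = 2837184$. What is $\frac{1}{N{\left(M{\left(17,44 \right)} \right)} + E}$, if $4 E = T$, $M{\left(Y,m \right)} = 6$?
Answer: $\frac{1}{708900} \approx 1.4106 \cdot 10^{-6}$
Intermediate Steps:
$E = 709296$ ($E = \frac{1}{4} \cdot 2837184 = 709296$)
$N{\left(q \right)} = - 11 q^{2}$ ($N{\left(q \right)} = - 11 q q = - 11 q^{2}$)
$\frac{1}{N{\left(M{\left(17,44 \right)} \right)} + E} = \frac{1}{- 11 \cdot 6^{2} + 709296} = \frac{1}{\left(-11\right) 36 + 709296} = \frac{1}{-396 + 709296} = \frac{1}{708900}$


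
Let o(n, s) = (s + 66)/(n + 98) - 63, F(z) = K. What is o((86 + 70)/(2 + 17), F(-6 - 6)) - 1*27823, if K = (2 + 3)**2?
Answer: -56272219/2018 ≈ -27885.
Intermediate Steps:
K = 25 (K = 5**2 = 25)
F(z) = 25
o(n, s) = -63 + (66 + s)/(98 + n) (o(n, s) = (66 + s)/(98 + n) - 63 = -63 + (66 + s)/(98 + n))
o((86 + 70)/(2 + 17), F(-6 - 6)) - 1*27823 = (-6108 + 25 - 63*(86 + 70)/(2 + 17))/(98 + (86 + 70)/(2 + 17)) - 1*27823 = (-6108 + 25 - 9828/19)/(98 + 156/19) - 27823 = (-6108 + 25 - 9828/19)/(98 + 156*(1/19)) - 27823 = (-6108 + 25 - 63*156/19)/(98 + 156/19) - 27823 = (-6108 + 25 - 9828/19)/(2018/19) - 27823 = (19/2018)*(-125405/19) - 27823 = -125405/2018 - 27823 = -56272219/2018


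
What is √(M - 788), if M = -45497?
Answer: I*√46285 ≈ 215.14*I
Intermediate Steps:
√(M - 788) = √(-45497 - 788) = √(-46285) = I*√46285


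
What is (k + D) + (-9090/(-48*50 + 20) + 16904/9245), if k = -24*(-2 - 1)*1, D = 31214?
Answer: 68851325517/2200310 ≈ 31292.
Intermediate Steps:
k = 72 (k = -24*(-3)*1 = -6*(-12)*1 = 72*1 = 72)
(k + D) + (-9090/(-48*50 + 20) + 16904/9245) = (72 + 31214) + (-9090/(-48*50 + 20) + 16904/9245) = 31286 + (-9090/(-2400 + 20) + 16904*(1/9245)) = 31286 + (-9090/(-2380) + 16904/9245) = 31286 + (-9090*(-1/2380) + 16904/9245) = 31286 + (909/238 + 16904/9245) = 31286 + 12426857/2200310 = 68851325517/2200310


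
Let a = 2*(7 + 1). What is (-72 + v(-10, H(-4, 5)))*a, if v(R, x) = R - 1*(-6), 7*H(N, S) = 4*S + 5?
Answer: -1216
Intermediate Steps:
H(N, S) = 5/7 + 4*S/7 (H(N, S) = (4*S + 5)/7 = (5 + 4*S)/7 = 5/7 + 4*S/7)
v(R, x) = 6 + R (v(R, x) = R + 6 = 6 + R)
a = 16 (a = 2*8 = 16)
(-72 + v(-10, H(-4, 5)))*a = (-72 + (6 - 10))*16 = (-72 - 4)*16 = -76*16 = -1216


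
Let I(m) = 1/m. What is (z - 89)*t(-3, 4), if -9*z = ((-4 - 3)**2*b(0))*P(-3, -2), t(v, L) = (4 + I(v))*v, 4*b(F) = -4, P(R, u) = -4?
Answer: 10967/9 ≈ 1218.6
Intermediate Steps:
I(m) = 1/m
b(F) = -1 (b(F) = (1/4)*(-4) = -1)
t(v, L) = v*(4 + 1/v) (t(v, L) = (4 + 1/v)*v = v*(4 + 1/v))
z = -196/9 (z = -(-4 - 3)**2*(-1)*(-4)/9 = -(-7)**2*(-1)*(-4)/9 = -49*(-1)*(-4)/9 = -(-49)*(-4)/9 = -1/9*196 = -196/9 ≈ -21.778)
(z - 89)*t(-3, 4) = (-196/9 - 89)*(1 + 4*(-3)) = -997*(1 - 12)/9 = -997/9*(-11) = 10967/9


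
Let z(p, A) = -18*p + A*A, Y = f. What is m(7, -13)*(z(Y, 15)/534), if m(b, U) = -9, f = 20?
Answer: 405/178 ≈ 2.2753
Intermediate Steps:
Y = 20
z(p, A) = A**2 - 18*p (z(p, A) = -18*p + A**2 = A**2 - 18*p)
m(7, -13)*(z(Y, 15)/534) = -9*(15**2 - 18*20)/534 = -9*(225 - 360)/534 = -(-1215)/534 = -9*(-45/178) = 405/178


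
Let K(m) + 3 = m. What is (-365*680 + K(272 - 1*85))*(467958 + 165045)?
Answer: -156994872048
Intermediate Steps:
K(m) = -3 + m
(-365*680 + K(272 - 1*85))*(467958 + 165045) = (-365*680 + (-3 + (272 - 1*85)))*(467958 + 165045) = (-248200 + (-3 + (272 - 85)))*633003 = (-248200 + (-3 + 187))*633003 = (-248200 + 184)*633003 = -248016*633003 = -156994872048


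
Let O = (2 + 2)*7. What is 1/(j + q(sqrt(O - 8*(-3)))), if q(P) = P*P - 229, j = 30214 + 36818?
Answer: 1/66855 ≈ 1.4958e-5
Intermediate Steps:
O = 28 (O = 4*7 = 28)
j = 67032
q(P) = -229 + P**2 (q(P) = P**2 - 229 = -229 + P**2)
1/(j + q(sqrt(O - 8*(-3)))) = 1/(67032 + (-229 + (sqrt(28 - 8*(-3)))**2)) = 1/(67032 + (-229 + (sqrt(28 + 24))**2)) = 1/(67032 + (-229 + (sqrt(52))**2)) = 1/(67032 + (-229 + (2*sqrt(13))**2)) = 1/(67032 + (-229 + 52)) = 1/(67032 - 177) = 1/66855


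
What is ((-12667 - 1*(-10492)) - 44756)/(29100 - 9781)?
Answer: -46931/19319 ≈ -2.4293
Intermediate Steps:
((-12667 - 1*(-10492)) - 44756)/(29100 - 9781) = ((-12667 + 10492) - 44756)/19319 = (-2175 - 44756)*(1/19319) = -46931*1/19319 = -46931/19319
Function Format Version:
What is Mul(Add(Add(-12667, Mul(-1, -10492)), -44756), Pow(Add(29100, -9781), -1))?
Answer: Rational(-46931, 19319) ≈ -2.4293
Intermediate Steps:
Mul(Add(Add(-12667, Mul(-1, -10492)), -44756), Pow(Add(29100, -9781), -1)) = Mul(Add(Add(-12667, 10492), -44756), Pow(19319, -1)) = Mul(Add(-2175, -44756), Rational(1, 19319)) = Mul(-46931, Rational(1, 19319)) = Rational(-46931, 19319)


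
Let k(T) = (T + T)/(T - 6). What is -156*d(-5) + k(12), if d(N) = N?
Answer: 784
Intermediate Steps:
k(T) = 2*T/(-6 + T) (k(T) = (2*T)/(-6 + T) = 2*T/(-6 + T))
-156*d(-5) + k(12) = -156*(-5) + 2*12/(-6 + 12) = 780 + 2*12/6 = 780 + 2*12*(⅙) = 780 + 4 = 784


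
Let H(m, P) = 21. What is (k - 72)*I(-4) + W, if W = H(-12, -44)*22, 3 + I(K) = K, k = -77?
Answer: 1505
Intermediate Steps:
I(K) = -3 + K
W = 462 (W = 21*22 = 462)
(k - 72)*I(-4) + W = (-77 - 72)*(-3 - 4) + 462 = -149*(-7) + 462 = 1043 + 462 = 1505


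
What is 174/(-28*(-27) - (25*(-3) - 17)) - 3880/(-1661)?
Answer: 1789627/704264 ≈ 2.5411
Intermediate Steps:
174/(-28*(-27) - (25*(-3) - 17)) - 3880/(-1661) = 174/(756 - (-75 - 17)) - 3880*(-1/1661) = 174/(756 - 1*(-92)) + 3880/1661 = 174/(756 + 92) + 3880/1661 = 174/848 + 3880/1661 = 174*(1/848) + 3880/1661 = 87/424 + 3880/1661 = 1789627/704264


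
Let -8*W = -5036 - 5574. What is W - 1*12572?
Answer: -44983/4 ≈ -11246.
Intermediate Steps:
W = 5305/4 (W = -(-5036 - 5574)/8 = -⅛*(-10610) = 5305/4 ≈ 1326.3)
W - 1*12572 = 5305/4 - 1*12572 = 5305/4 - 12572 = -44983/4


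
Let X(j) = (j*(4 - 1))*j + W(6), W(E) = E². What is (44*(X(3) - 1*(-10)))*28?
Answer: 89936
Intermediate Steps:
X(j) = 36 + 3*j² (X(j) = (j*(4 - 1))*j + 6² = (j*3)*j + 36 = (3*j)*j + 36 = 3*j² + 36 = 36 + 3*j²)
(44*(X(3) - 1*(-10)))*28 = (44*((36 + 3*3²) - 1*(-10)))*28 = (44*((36 + 3*9) + 10))*28 = (44*((36 + 27) + 10))*28 = (44*(63 + 10))*28 = (44*73)*28 = 3212*28 = 89936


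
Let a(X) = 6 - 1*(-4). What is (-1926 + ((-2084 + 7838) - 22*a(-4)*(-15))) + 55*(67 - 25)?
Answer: 9438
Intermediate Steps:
a(X) = 10 (a(X) = 6 + 4 = 10)
(-1926 + ((-2084 + 7838) - 22*a(-4)*(-15))) + 55*(67 - 25) = (-1926 + ((-2084 + 7838) - 22*10*(-15))) + 55*(67 - 25) = (-1926 + (5754 - 220*(-15))) + 55*42 = (-1926 + (5754 + 3300)) + 2310 = (-1926 + 9054) + 2310 = 7128 + 2310 = 9438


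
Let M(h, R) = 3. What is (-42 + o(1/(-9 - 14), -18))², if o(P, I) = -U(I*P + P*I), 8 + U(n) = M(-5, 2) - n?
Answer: 664225/529 ≈ 1255.6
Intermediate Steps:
U(n) = -5 - n (U(n) = -8 + (3 - n) = -5 - n)
o(P, I) = 5 + 2*I*P (o(P, I) = -(-5 - (I*P + P*I)) = -(-5 - (I*P + I*P)) = -(-5 - 2*I*P) = 5 + 2*I*P)
(-42 + o(1/(-9 - 14), -18))² = (-42 + (5 + 2*(-18)/(-9 - 14)))² = (-42 + (5 + 2*(-18)/(-23)))² = (-42 + (5 + 2*(-18)*(-1/23)))² = (-42 + (5 + 36/23))² = (-42 + 151/23)² = (-815/23)² = 664225/529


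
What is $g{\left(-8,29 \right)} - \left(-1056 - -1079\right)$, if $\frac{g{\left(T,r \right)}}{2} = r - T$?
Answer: $51$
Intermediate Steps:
$g{\left(T,r \right)} = - 2 T + 2 r$ ($g{\left(T,r \right)} = 2 \left(r - T\right) = - 2 T + 2 r$)
$g{\left(-8,29 \right)} - \left(-1056 - -1079\right) = \left(\left(-2\right) \left(-8\right) + 2 \cdot 29\right) - \left(-1056 - -1079\right) = \left(16 + 58\right) - \left(-1056 + 1079\right) = 74 - 23 = 51$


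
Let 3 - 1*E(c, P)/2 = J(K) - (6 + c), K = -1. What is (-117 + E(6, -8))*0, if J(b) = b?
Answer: 0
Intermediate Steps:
E(c, P) = 20 + 2*c (E(c, P) = 6 - 2*(-1 - (6 + c)) = 6 - 2*(-1 + (-6 - c)) = 6 - 2*(-7 - c) = 6 + (14 + 2*c) = 20 + 2*c)
(-117 + E(6, -8))*0 = (-117 + (20 + 2*6))*0 = (-117 + (20 + 12))*0 = (-117 + 32)*0 = -85*0 = 0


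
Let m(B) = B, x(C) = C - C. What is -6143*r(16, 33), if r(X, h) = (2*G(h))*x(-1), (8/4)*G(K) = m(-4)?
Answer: 0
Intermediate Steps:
x(C) = 0
G(K) = -2 (G(K) = (½)*(-4) = -2)
r(X, h) = 0 (r(X, h) = (2*(-2))*0 = -4*0 = 0)
-6143*r(16, 33) = -6143*0 = 0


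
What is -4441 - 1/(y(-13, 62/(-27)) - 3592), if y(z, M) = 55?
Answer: -15707816/3537 ≈ -4441.0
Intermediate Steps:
-4441 - 1/(y(-13, 62/(-27)) - 3592) = -4441 - 1/(55 - 3592) = -4441 - 1/(-3537) = -4441 - 1*(-1/3537) = -4441 + 1/3537 = -15707816/3537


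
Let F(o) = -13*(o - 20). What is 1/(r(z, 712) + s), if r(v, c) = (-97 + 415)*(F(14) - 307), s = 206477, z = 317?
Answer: 1/133655 ≈ 7.4819e-6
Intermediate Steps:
F(o) = 260 - 13*o (F(o) = -13*(-20 + o) = 260 - 13*o)
r(v, c) = -72822 (r(v, c) = (-97 + 415)*((260 - 13*14) - 307) = 318*((260 - 182) - 307) = 318*(78 - 307) = 318*(-229) = -72822)
1/(r(z, 712) + s) = 1/(-72822 + 206477) = 1/133655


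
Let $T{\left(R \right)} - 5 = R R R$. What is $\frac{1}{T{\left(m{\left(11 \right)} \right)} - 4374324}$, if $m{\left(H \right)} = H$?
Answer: $- \frac{1}{4372988} \approx -2.2868 \cdot 10^{-7}$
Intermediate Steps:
$T{\left(R \right)} = 5 + R^{3}$ ($T{\left(R \right)} = 5 + R R R = 5 + R^{2} R = 5 + R^{3}$)
$\frac{1}{T{\left(m{\left(11 \right)} \right)} - 4374324} = \frac{1}{\left(5 + 11^{3}\right) - 4374324} = \frac{1}{\left(5 + 1331\right) - 4374324} = \frac{1}{1336 - 4374324} = \frac{1}{-4372988} = - \frac{1}{4372988}$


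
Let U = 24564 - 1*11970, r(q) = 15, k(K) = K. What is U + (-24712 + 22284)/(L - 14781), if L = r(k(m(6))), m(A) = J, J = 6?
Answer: 92982716/7383 ≈ 12594.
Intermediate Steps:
m(A) = 6
L = 15
U = 12594 (U = 24564 - 11970 = 12594)
U + (-24712 + 22284)/(L - 14781) = 12594 + (-24712 + 22284)/(15 - 14781) = 12594 - 2428/(-14766) = 12594 - 2428*(-1/14766) = 12594 + 1214/7383 = 92982716/7383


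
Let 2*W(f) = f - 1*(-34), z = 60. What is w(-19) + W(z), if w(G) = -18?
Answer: 29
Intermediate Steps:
W(f) = 17 + f/2 (W(f) = (f - 1*(-34))/2 = (f + 34)/2 = (34 + f)/2 = 17 + f/2)
w(-19) + W(z) = -18 + (17 + (½)*60) = -18 + (17 + 30) = -18 + 47 = 29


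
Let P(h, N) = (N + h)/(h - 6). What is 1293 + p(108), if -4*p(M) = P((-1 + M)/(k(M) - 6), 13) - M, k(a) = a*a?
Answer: 368912141/279364 ≈ 1320.5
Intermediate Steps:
k(a) = a**2
P(h, N) = (N + h)/(-6 + h)
p(M) = M/4 - (13 + (-1 + M)/(-6 + M**2))/(4*(-6 + (-1 + M)/(-6 + M**2))) (p(M) = -((13 + (-1 + M)/(M**2 - 6))/(-6 + (-1 + M)/(M**2 - 6)) - M)/4 = -((13 + (-1 + M)/(-6 + M**2))/(-6 + (-1 + M)/(-6 + M**2)) - M)/4 = -(-M + (13 + (-1 + M)/(-6 + M**2))/(-6 + (-1 + M)/(-6 + M**2)))/4 = M/4 - (13 + (-1 + M)/(-6 + M**2))/(4*(-6 + (-1 + M)/(-6 + M**2))))
1293 + p(108) = 1293 + (-79 - 34*108 + 6*108**3 + 12*108**2)/(4*(-35 - 1*108 + 6*108**2)) = 1293 + (-79 - 3672 + 6*1259712 + 12*11664)/(4*(-35 - 108 + 6*11664)) = 1293 + (-79 - 3672 + 7558272 + 139968)/(4*(-35 - 108 + 69984)) = 1293 + (1/4)*7694489/69841 = 1293 + (1/4)*(1/69841)*7694489 = 1293 + 7694489/279364 = 368912141/279364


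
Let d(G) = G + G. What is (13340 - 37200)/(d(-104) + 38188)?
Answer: -1193/1899 ≈ -0.62823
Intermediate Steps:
d(G) = 2*G
(13340 - 37200)/(d(-104) + 38188) = (13340 - 37200)/(2*(-104) + 38188) = -23860/(-208 + 38188) = -23860/37980 = -23860*1/37980 = -1193/1899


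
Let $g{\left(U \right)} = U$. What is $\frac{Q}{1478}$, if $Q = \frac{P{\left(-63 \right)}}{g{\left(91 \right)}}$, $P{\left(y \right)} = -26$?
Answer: $- \frac{1}{5173} \approx -0.00019331$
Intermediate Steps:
$Q = - \frac{2}{7}$ ($Q = - \frac{26}{91} = \left(-26\right) \frac{1}{91} = - \frac{2}{7} \approx -0.28571$)
$\frac{Q}{1478} = - \frac{2}{7 \cdot 1478} = \left(- \frac{2}{7}\right) \frac{1}{1478} = - \frac{1}{5173}$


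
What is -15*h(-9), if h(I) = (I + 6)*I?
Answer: -405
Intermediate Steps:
h(I) = I*(6 + I) (h(I) = (6 + I)*I = I*(6 + I))
-15*h(-9) = -(-135)*(6 - 9) = -(-135)*(-3) = -15*27 = -405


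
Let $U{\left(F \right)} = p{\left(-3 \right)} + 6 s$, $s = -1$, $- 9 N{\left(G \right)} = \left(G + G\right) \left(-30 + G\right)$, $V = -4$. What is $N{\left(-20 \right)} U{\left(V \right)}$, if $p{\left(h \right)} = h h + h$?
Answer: $0$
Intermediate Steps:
$N{\left(G \right)} = - \frac{2 G \left(-30 + G\right)}{9}$ ($N{\left(G \right)} = - \frac{\left(G + G\right) \left(-30 + G\right)}{9} = - \frac{2 G \left(-30 + G\right)}{9}$)
$p{\left(h \right)} = h + h^{2}$ ($p{\left(h \right)} = h^{2} + h = h + h^{2}$)
$U{\left(F \right)} = 0$ ($U{\left(F \right)} = - 3 \left(1 - 3\right) + 6 \left(-1\right) = \left(-3\right) \left(-2\right) - 6 = 6 - 6 = 0$)
$N{\left(-20 \right)} U{\left(V \right)} = \frac{2}{9} \left(-20\right) \left(30 - -20\right) 0 = \frac{2}{9} \left(-20\right) \left(30 + 20\right) 0 = \frac{2}{9} \left(-20\right) 50 \cdot 0 = \left(- \frac{2000}{9}\right) 0 = 0$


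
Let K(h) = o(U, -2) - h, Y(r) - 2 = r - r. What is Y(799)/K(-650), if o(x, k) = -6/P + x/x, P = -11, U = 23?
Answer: 22/7167 ≈ 0.0030696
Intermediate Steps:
Y(r) = 2 (Y(r) = 2 + (r - r) = 2 + 0 = 2)
o(x, k) = 17/11 (o(x, k) = -6/(-11) + x/x = -6*(-1/11) + 1 = 6/11 + 1 = 17/11)
K(h) = 17/11 - h
Y(799)/K(-650) = 2/(17/11 - 1*(-650)) = 2/(17/11 + 650) = 2/(7167/11) = 2*(11/7167) = 22/7167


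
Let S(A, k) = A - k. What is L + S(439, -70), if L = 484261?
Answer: 484770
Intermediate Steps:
L + S(439, -70) = 484261 + (439 - 1*(-70)) = 484261 + (439 + 70) = 484261 + 509 = 484770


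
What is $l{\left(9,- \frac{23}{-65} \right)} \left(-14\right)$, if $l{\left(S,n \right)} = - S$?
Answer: $126$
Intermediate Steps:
$l{\left(9,- \frac{23}{-65} \right)} \left(-14\right) = \left(-1\right) 9 \left(-14\right) = \left(-9\right) \left(-14\right) = 126$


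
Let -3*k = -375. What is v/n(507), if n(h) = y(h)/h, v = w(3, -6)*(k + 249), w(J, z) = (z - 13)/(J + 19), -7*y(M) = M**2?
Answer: 2261/507 ≈ 4.4596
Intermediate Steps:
y(M) = -M**2/7
w(J, z) = (-13 + z)/(19 + J)
k = 125 (k = -1/3*(-375) = 125)
v = -323 (v = ((-13 - 6)/(19 + 3))*(125 + 249) = (-19/22)*374 = ((1/22)*(-19))*374 = -19/22*374 = -323)
n(h) = -h/7 (n(h) = (-h**2/7)/h = -h/7)
v/n(507) = -323/((-1/7*507)) = -323/(-507/7) = -323*(-7/507) = 2261/507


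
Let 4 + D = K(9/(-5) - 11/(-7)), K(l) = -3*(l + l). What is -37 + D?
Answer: -1387/35 ≈ -39.629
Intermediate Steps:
K(l) = -6*l
D = -92/35 (D = -4 - 6*(9/(-5) - 11/(-7)) = -4 - 6*(9*(-⅕) - 11*(-⅐)) = -4 - 6*(-9/5 + 11/7) = -4 - 6*(-8/35) = -4 + 48/35 = -92/35 ≈ -2.6286)
-37 + D = -37 - 92/35 = -1387/35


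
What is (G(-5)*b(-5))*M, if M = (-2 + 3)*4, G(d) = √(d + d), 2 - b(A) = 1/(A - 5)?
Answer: 42*I*√10/5 ≈ 26.563*I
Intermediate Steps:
b(A) = 2 - 1/(-5 + A) (b(A) = 2 - 1/(A - 5) = 2 - 1/(-5 + A))
G(d) = √2*√d (G(d) = √(2*d) = √2*√d)
M = 4 (M = 1*4 = 4)
(G(-5)*b(-5))*M = ((√2*√(-5))*((-11 + 2*(-5))/(-5 - 5)))*4 = ((√2*(I*√5))*((-11 - 10)/(-10)))*4 = ((I*√10)*(-⅒*(-21)))*4 = ((I*√10)*(21/10))*4 = (21*I*√10/10)*4 = 42*I*√10/5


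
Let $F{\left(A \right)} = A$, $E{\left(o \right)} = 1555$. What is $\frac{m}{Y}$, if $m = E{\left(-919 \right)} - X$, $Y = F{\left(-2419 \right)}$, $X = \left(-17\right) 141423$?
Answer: $- \frac{2405746}{2419} \approx -994.52$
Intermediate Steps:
$X = -2404191$
$Y = -2419$
$m = 2405746$ ($m = 1555 - -2404191 = 1555 + 2404191 = 2405746$)
$\frac{m}{Y} = \frac{2405746}{-2419} = 2405746 \left(- \frac{1}{2419}\right) = - \frac{2405746}{2419}$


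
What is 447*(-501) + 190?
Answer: -223757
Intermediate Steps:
447*(-501) + 190 = -223947 + 190 = -223757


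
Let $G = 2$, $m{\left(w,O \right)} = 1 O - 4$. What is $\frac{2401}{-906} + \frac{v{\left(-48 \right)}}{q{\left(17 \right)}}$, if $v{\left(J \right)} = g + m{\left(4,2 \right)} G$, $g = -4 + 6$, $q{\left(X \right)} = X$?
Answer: $- \frac{42629}{15402} \approx -2.7678$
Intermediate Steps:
$m{\left(w,O \right)} = -4 + O$ ($m{\left(w,O \right)} = O - 4 = -4 + O$)
$g = 2$
$v{\left(J \right)} = -2$ ($v{\left(J \right)} = 2 + \left(-4 + 2\right) 2 = 2 - 4 = -2$)
$\frac{2401}{-906} + \frac{v{\left(-48 \right)}}{q{\left(17 \right)}} = \frac{2401}{-906} - \frac{2}{17} = 2401 \left(- \frac{1}{906}\right) - \frac{2}{17} = - \frac{2401}{906} - \frac{2}{17} = - \frac{42629}{15402}$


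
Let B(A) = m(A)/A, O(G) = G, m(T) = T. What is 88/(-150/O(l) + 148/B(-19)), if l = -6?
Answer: 88/173 ≈ 0.50867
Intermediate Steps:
B(A) = 1 (B(A) = A/A = 1)
88/(-150/O(l) + 148/B(-19)) = 88/(-150/(-6) + 148/1) = 88/(-150*(-⅙) + 148*1) = 88/(25 + 148) = 88/173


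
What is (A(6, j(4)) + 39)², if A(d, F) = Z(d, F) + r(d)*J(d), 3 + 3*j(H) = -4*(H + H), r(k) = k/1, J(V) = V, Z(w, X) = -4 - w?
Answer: 4225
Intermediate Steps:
r(k) = k (r(k) = k*1 = k)
j(H) = -1 - 8*H/3 (j(H) = -1 + (-4*(H + H))/3 = -1 + (-8*H)/3 = -1 - 8*H/3)
A(d, F) = -4 + d² - d (A(d, F) = (-4 - d) + d*d = (-4 - d) + d² = -4 + d² - d)
(A(6, j(4)) + 39)² = ((-4 + 6² - 1*6) + 39)² = ((-4 + 36 - 6) + 39)² = (26 + 39)² = 65² = 4225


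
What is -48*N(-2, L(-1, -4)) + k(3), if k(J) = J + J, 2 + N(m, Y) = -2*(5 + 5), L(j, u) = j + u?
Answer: 1062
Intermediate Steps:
N(m, Y) = -22 (N(m, Y) = -2 - 2*(5 + 5) = -2 - 2*10 = -2 - 20 = -22)
k(J) = 2*J
-48*N(-2, L(-1, -4)) + k(3) = -48*(-22) + 2*3 = 1056 + 6 = 1062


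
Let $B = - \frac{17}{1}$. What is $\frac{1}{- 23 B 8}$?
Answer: $\frac{1}{3128} \approx 0.00031969$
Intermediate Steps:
$B = -17$ ($B = \left(-17\right) 1 = -17$)
$\frac{1}{- 23 B 8} = \frac{1}{\left(-23\right) \left(-17\right) 8} = \frac{1}{391 \cdot 8} = \frac{1}{3128}$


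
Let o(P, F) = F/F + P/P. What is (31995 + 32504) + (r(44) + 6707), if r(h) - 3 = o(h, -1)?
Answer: 71211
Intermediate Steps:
o(P, F) = 2 (o(P, F) = 1 + 1 = 2)
r(h) = 5 (r(h) = 3 + 2 = 5)
(31995 + 32504) + (r(44) + 6707) = (31995 + 32504) + (5 + 6707) = 64499 + 6712 = 71211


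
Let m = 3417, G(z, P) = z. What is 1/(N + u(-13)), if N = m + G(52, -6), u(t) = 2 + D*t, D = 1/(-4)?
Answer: 4/13897 ≈ 0.00028783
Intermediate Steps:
D = -¼ ≈ -0.25000
u(t) = 2 - t/4
N = 3469 (N = 3417 + 52 = 3469)
1/(N + u(-13)) = 1/(3469 + (2 - ¼*(-13))) = 1/(3469 + (2 + 13/4)) = 1/(3469 + 21/4) = 1/(13897/4) = 4/13897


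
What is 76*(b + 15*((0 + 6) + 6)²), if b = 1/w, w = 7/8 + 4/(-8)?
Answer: 493088/3 ≈ 1.6436e+5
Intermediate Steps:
w = 3/8 (w = 7*(⅛) + 4*(-⅛) = 7/8 - ½ = 3/8 ≈ 0.37500)
b = 8/3 (b = 1/(3/8) = 8/3 ≈ 2.6667)
76*(b + 15*((0 + 6) + 6)²) = 76*(8/3 + 15*((0 + 6) + 6)²) = 76*(8/3 + 15*(6 + 6)²) = 76*(8/3 + 15*12²) = 76*(8/3 + 15*144) = 76*(8/3 + 2160) = 76*(6488/3) = 493088/3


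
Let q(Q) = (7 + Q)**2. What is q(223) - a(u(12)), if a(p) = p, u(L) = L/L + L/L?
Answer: 52898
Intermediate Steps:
u(L) = 2 (u(L) = 1 + 1 = 2)
q(223) - a(u(12)) = (7 + 223)**2 - 1*2 = 230**2 - 2 = 52900 - 2 = 52898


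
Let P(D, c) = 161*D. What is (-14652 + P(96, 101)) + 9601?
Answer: 10405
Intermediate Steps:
(-14652 + P(96, 101)) + 9601 = (-14652 + 161*96) + 9601 = (-14652 + 15456) + 9601 = 804 + 9601 = 10405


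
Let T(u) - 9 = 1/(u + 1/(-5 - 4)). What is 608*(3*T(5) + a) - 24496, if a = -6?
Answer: -124904/11 ≈ -11355.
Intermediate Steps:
T(u) = 9 + 1/(-⅑ + u) (T(u) = 9 + 1/(u + 1/(-5 - 4)) = 9 + 1/(u + 1/(-9)) = 9 + 1/(u - ⅑) = 9 + 1/(-⅑ + u))
608*(3*T(5) + a) - 24496 = 608*(3*(81*5/(-1 + 9*5)) - 6) - 24496 = 608*(3*(81*5/(-1 + 45)) - 6) - 24496 = 608*(3*(81*5/44) - 6) - 24496 = 608*(3*(81*5*(1/44)) - 6) - 24496 = 608*(3*(405/44) - 6) - 24496 = 608*(1215/44 - 6) - 24496 = 608*(951/44) - 24496 = 144552/11 - 24496 = -124904/11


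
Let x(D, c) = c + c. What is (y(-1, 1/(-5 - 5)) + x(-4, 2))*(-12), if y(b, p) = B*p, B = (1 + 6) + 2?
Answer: -186/5 ≈ -37.200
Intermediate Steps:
x(D, c) = 2*c
B = 9 (B = 7 + 2 = 9)
y(b, p) = 9*p
(y(-1, 1/(-5 - 5)) + x(-4, 2))*(-12) = (9/(-5 - 5) + 2*2)*(-12) = (9/(-10) + 4)*(-12) = (9*(-1/10) + 4)*(-12) = (-9/10 + 4)*(-12) = (31/10)*(-12) = -186/5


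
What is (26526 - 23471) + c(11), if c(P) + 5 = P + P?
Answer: 3072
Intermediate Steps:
c(P) = -5 + 2*P (c(P) = -5 + (P + P) = -5 + 2*P)
(26526 - 23471) + c(11) = (26526 - 23471) + (-5 + 2*11) = 3055 + (-5 + 22) = 3055 + 17 = 3072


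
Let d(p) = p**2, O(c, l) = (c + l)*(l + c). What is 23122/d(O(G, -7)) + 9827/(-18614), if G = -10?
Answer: -390367959/1554659894 ≈ -0.25110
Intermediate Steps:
O(c, l) = (c + l)**2 (O(c, l) = (c + l)*(c + l) = (c + l)**2)
23122/d(O(G, -7)) + 9827/(-18614) = 23122/(((-10 - 7)**2)**2) + 9827/(-18614) = 23122/(((-17)**2)**2) + 9827*(-1/18614) = 23122/(289**2) - 9827/18614 = 23122/83521 - 9827/18614 = -390367959/1554659894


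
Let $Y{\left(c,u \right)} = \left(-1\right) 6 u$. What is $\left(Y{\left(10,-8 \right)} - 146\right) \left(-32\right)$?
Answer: $3136$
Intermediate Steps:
$Y{\left(c,u \right)} = - 6 u$
$\left(Y{\left(10,-8 \right)} - 146\right) \left(-32\right) = \left(\left(-6\right) \left(-8\right) - 146\right) \left(-32\right) = \left(48 - 146\right) \left(-32\right) = \left(-98\right) \left(-32\right) = 3136$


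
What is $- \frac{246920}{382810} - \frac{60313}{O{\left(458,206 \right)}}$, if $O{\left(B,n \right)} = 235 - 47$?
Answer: $- \frac{2313484049}{7196828} \approx -321.46$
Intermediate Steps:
$O{\left(B,n \right)} = 188$ ($O{\left(B,n \right)} = 235 - 47 = 188$)
$- \frac{246920}{382810} - \frac{60313}{O{\left(458,206 \right)}} = - \frac{246920}{382810} - \frac{60313}{188} = \left(-246920\right) \frac{1}{382810} - \frac{60313}{188} = - \frac{24692}{38281} - \frac{60313}{188} = - \frac{2313484049}{7196828}$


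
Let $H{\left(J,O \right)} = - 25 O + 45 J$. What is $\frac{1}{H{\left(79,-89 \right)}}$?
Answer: $\frac{1}{5780} \approx 0.00017301$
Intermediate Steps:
$\frac{1}{H{\left(79,-89 \right)}} = \frac{1}{\left(-25\right) \left(-89\right) + 45 \cdot 79} = \frac{1}{2225 + 3555} = \frac{1}{5780}$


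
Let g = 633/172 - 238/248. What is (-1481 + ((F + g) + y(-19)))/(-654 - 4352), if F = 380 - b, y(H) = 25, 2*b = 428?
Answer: 3431887/13345996 ≈ 0.25715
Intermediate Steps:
b = 214 (b = (1/2)*428 = 214)
F = 166 (F = 380 - 1*214 = 380 - 214 = 166)
g = 7253/2666 (g = 633*(1/172) - 238*1/248 = 633/172 - 119/124 = 7253/2666 ≈ 2.7206)
(-1481 + ((F + g) + y(-19)))/(-654 - 4352) = (-1481 + ((166 + 7253/2666) + 25))/(-654 - 4352) = (-1481 + (449809/2666 + 25))/(-5006) = (-1481 + 516459/2666)*(-1/5006) = -3431887/2666*(-1/5006) = 3431887/13345996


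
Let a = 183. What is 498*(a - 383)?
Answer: -99600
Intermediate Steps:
498*(a - 383) = 498*(183 - 383) = 498*(-200) = -99600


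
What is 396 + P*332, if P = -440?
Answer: -145684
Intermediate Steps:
396 + P*332 = 396 - 440*332 = 396 - 146080 = -145684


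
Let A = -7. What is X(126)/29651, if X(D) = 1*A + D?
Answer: 119/29651 ≈ 0.0040134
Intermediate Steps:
X(D) = -7 + D (X(D) = 1*(-7) + D = -7 + D)
X(126)/29651 = (-7 + 126)/29651 = 119*(1/29651) = 119/29651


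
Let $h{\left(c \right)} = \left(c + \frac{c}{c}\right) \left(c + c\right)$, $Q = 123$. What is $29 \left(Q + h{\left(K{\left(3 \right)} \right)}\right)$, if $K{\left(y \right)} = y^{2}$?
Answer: $8787$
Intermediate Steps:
$h{\left(c \right)} = 2 c \left(1 + c\right)$ ($h{\left(c \right)} = \left(c + 1\right) 2 c = \left(1 + c\right) 2 c = 2 c \left(1 + c\right)$)
$29 \left(Q + h{\left(K{\left(3 \right)} \right)}\right) = 29 \left(123 + 2 \cdot 3^{2} \left(1 + 3^{2}\right)\right) = 29 \left(123 + 2 \cdot 9 \left(1 + 9\right)\right) = 29 \left(123 + 2 \cdot 9 \cdot 10\right) = 29 \left(123 + 180\right) = 29 \cdot 303 = 8787$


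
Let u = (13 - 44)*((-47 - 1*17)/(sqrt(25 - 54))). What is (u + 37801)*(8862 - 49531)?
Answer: -1537328869 + 80687296*I*sqrt(29)/29 ≈ -1.5373e+9 + 1.4983e+7*I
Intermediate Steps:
u = -1984*I*sqrt(29)/29 (u = -31*(-47 - 17)/(sqrt(-29)) = -(-1984)/(I*sqrt(29)) = -(-1984)*(-I*sqrt(29)/29) = -1984*I*sqrt(29)/29 ≈ -368.42*I)
(u + 37801)*(8862 - 49531) = (-1984*I*sqrt(29)/29 + 37801)*(8862 - 49531) = (37801 - 1984*I*sqrt(29)/29)*(-40669) = -1537328869 + 80687296*I*sqrt(29)/29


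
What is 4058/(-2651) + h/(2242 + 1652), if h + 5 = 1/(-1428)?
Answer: -2053088677/1340112312 ≈ -1.5320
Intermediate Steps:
h = -7141/1428 (h = -5 + 1/(-1428) = -5 - 1/1428 = -7141/1428 ≈ -5.0007)
4058/(-2651) + h/(2242 + 1652) = 4058/(-2651) - 7141/(1428*(2242 + 1652)) = 4058*(-1/2651) - 7141/1428/3894 = -4058/2651 - 7141/1428*1/3894 = -4058/2651 - 7141/5560632 = -2053088677/1340112312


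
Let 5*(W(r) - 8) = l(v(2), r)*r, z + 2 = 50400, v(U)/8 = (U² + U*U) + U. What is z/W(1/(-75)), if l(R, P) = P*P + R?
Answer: 106308281250/16424999 ≈ 6472.3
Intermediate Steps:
v(U) = 8*U + 16*U² (v(U) = 8*((U² + U*U) + U) = 8*((U² + U²) + U) = 8*(2*U² + U) = 8*(U + 2*U²) = 8*U + 16*U²)
z = 50398 (z = -2 + 50400 = 50398)
l(R, P) = R + P² (l(R, P) = P² + R = R + P²)
W(r) = 8 + r*(80 + r²)/5 (W(r) = 8 + ((8*2*(1 + 2*2) + r²)*r)/5 = 8 + ((8*2*(1 + 4) + r²)*r)/5 = 8 + ((8*2*5 + r²)*r)/5 = 8 + ((80 + r²)*r)/5 = 8 + (r*(80 + r²))/5 = 8 + r*(80 + r²)/5)
z/W(1/(-75)) = 50398/(8 + (⅕)*(80 + (1/(-75))²)/(-75)) = 50398/(8 + (⅕)*(-1/75)*(80 + (-1/75)²)) = 50398/(8 + (⅕)*(-1/75)*(80 + 1/5625)) = 50398/(8 + (⅕)*(-1/75)*(450001/5625)) = 50398/(8 - 450001/2109375) = 50398/(16424999/2109375) = 50398*(2109375/16424999) = 106308281250/16424999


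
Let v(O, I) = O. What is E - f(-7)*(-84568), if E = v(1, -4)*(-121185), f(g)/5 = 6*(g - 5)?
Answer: -30565665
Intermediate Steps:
f(g) = -150 + 30*g (f(g) = 5*(6*(g - 5)) = 5*(6*(-5 + g)) = 5*(-30 + 6*g) = -150 + 30*g)
E = -121185 (E = 1*(-121185) = -121185)
E - f(-7)*(-84568) = -121185 - (-150 + 30*(-7))*(-84568) = -121185 - (-150 - 210)*(-84568) = -121185 - (-360)*(-84568) = -121185 - 1*30444480 = -121185 - 30444480 = -30565665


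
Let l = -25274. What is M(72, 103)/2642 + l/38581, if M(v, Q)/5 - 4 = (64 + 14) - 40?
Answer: -29335949/50965501 ≈ -0.57560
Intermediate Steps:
M(v, Q) = 210 (M(v, Q) = 20 + 5*((64 + 14) - 40) = 20 + 5*(78 - 40) = 20 + 5*38 = 20 + 190 = 210)
M(72, 103)/2642 + l/38581 = 210/2642 - 25274/38581 = 210*(1/2642) - 25274*1/38581 = 105/1321 - 25274/38581 = -29335949/50965501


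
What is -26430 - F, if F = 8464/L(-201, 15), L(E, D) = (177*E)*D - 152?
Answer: -613413502/23209 ≈ -26430.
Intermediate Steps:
L(E, D) = -152 + 177*D*E (L(E, D) = 177*D*E - 152 = -152 + 177*D*E)
F = -368/23209 (F = 8464/(-152 + 177*15*(-201)) = 8464/(-152 - 533655) = 8464/(-533807) = 8464*(-1/533807) = -368/23209 ≈ -0.015856)
-26430 - F = -26430 - 1*(-368/23209) = -26430 + 368/23209 = -613413502/23209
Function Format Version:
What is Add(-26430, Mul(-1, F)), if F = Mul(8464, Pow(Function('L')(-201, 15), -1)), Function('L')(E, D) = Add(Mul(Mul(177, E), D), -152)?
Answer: Rational(-613413502, 23209) ≈ -26430.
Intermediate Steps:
Function('L')(E, D) = Add(-152, Mul(177, D, E)) (Function('L')(E, D) = Add(Mul(177, D, E), -152) = Add(-152, Mul(177, D, E)))
F = Rational(-368, 23209) (F = Mul(8464, Pow(Add(-152, Mul(177, 15, -201)), -1)) = Mul(8464, Pow(Add(-152, -533655), -1)) = Mul(8464, Pow(-533807, -1)) = Mul(8464, Rational(-1, 533807)) = Rational(-368, 23209) ≈ -0.015856)
Add(-26430, Mul(-1, F)) = Add(-26430, Mul(-1, Rational(-368, 23209))) = Add(-26430, Rational(368, 23209)) = Rational(-613413502, 23209)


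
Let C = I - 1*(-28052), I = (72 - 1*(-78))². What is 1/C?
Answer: 1/50552 ≈ 1.9782e-5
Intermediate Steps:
I = 22500 (I = (72 + 78)² = 150² = 22500)
C = 50552 (C = 22500 - 1*(-28052) = 22500 + 28052 = 50552)
1/C = 1/50552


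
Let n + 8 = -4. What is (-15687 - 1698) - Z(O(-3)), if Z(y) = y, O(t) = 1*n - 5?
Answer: -17368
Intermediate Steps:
n = -12 (n = -8 - 4 = -12)
O(t) = -17 (O(t) = 1*(-12) - 5 = -12 - 5 = -17)
(-15687 - 1698) - Z(O(-3)) = (-15687 - 1698) - 1*(-17) = -17385 + 17 = -17368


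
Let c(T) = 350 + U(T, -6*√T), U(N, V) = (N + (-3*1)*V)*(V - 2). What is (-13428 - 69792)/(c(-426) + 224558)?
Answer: -5314035/17989454 + 49275*I*√426/17989454 ≈ -0.2954 + 0.056534*I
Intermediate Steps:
U(N, V) = (-2 + V)*(N - 3*V) (U(N, V) = (N - 3*V)*(-2 + V) = (-2 + V)*(N - 3*V))
c(T) = 350 - 110*T - 36*√T - 6*T^(3/2) (c(T) = 350 + (-3*36*T - 2*T + 6*(-6*√T) + T*(-6*√T)) = 350 + (-108*T - 2*T - 36*√T - 6*T^(3/2)) = 350 + (-110*T - 36*√T - 6*T^(3/2)) = 350 - 110*T - 36*√T - 6*T^(3/2))
(-13428 - 69792)/(c(-426) + 224558) = (-13428 - 69792)/((350 - 110*(-426) - 36*I*√426 - (-2556)*I*√426) + 224558) = -83220/((350 + 46860 - 36*I*√426 - (-2556)*I*√426) + 224558) = -83220/((350 + 46860 - 36*I*√426 + 2556*I*√426) + 224558) = -83220/((47210 + 2520*I*√426) + 224558) = -83220/(271768 + 2520*I*√426)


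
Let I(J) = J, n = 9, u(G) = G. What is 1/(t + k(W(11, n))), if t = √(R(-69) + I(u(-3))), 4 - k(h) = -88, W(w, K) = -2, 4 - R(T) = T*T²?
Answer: -46/160023 + 19*√910/320046 ≈ 0.0015034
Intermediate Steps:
R(T) = 4 - T³ (R(T) = 4 - T*T² = 4 - T³)
k(h) = 92 (k(h) = 4 - 1*(-88) = 4 + 88 = 92)
t = 19*√910 (t = √((4 - 1*(-69)³) - 3) = √((4 - 1*(-328509)) - 3) = √((4 + 328509) - 3) = √(328513 - 3) = √328510 = 19*√910 ≈ 573.16)
1/(t + k(W(11, n))) = 1/(19*√910 + 92) = 1/(92 + 19*√910)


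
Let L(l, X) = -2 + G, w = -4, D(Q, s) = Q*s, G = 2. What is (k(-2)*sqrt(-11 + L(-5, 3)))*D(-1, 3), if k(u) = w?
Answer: 12*I*sqrt(11) ≈ 39.799*I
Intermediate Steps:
L(l, X) = 0 (L(l, X) = -2 + 2 = 0)
k(u) = -4
(k(-2)*sqrt(-11 + L(-5, 3)))*D(-1, 3) = (-4*sqrt(-11 + 0))*(-1*3) = -4*I*sqrt(11)*(-3) = 12*I*sqrt(11)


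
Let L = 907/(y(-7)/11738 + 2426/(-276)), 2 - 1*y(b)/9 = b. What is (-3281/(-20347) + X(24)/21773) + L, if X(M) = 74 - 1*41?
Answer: -162462856322502181/1575696194920174 ≈ -103.11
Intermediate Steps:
X(M) = 33 (X(M) = 74 - 41 = 33)
y(b) = 18 - 9*b
L = -367299627/3556754 (L = 907/((18 - 9*(-7))/11738 + 2426/(-276)) = 907/((18 + 63)*(1/11738) + 2426*(-1/276)) = 907/(81*(1/11738) - 1213/138) = 907/(81/11738 - 1213/138) = 907/(-3556754/404961) = 907*(-404961/3556754) = -367299627/3556754 ≈ -103.27)
(-3281/(-20347) + X(24)/21773) + L = (-3281/(-20347) + 33/21773) - 367299627/3556754 = (-3281*(-1/20347) + 33*(1/21773)) - 367299627/3556754 = (3281/20347 + 33/21773) - 367299627/3556754 = 72108664/443015231 - 367299627/3556754 = -162462856322502181/1575696194920174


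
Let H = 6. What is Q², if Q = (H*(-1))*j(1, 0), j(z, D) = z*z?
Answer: 36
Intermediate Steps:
j(z, D) = z²
Q = -6 (Q = (6*(-1))*1² = -6*1 = -6)
Q² = (-6)² = 36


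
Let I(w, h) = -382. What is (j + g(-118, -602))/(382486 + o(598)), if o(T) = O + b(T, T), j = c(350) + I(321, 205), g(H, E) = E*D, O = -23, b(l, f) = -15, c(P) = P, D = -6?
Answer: 895/95612 ≈ 0.0093607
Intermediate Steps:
g(H, E) = -6*E (g(H, E) = E*(-6) = -6*E)
j = -32 (j = 350 - 382 = -32)
o(T) = -38 (o(T) = -23 - 15 = -38)
(j + g(-118, -602))/(382486 + o(598)) = (-32 - 6*(-602))/(382486 - 38) = (-32 + 3612)/382448 = 3580*(1/382448) = 895/95612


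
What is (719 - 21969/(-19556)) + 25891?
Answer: 520407129/19556 ≈ 26611.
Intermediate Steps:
(719 - 21969/(-19556)) + 25891 = (719 - 21969*(-1/19556)) + 25891 = (719 + 21969/19556) + 25891 = 14082733/19556 + 25891 = 520407129/19556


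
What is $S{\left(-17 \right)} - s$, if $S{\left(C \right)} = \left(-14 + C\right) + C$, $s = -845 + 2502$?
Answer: $-1705$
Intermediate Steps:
$s = 1657$
$S{\left(C \right)} = -14 + 2 C$
$S{\left(-17 \right)} - s = \left(-14 + 2 \left(-17\right)\right) - 1657 = \left(-14 - 34\right) - 1657 = -48 - 1657 = -1705$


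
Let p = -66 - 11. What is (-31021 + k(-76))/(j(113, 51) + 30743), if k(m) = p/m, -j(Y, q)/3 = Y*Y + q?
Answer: 2357519/586492 ≈ 4.0197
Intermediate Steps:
p = -77
j(Y, q) = -3*q - 3*Y² (j(Y, q) = -3*(Y*Y + q) = -3*(Y² + q) = -3*(q + Y²) = -3*q - 3*Y²)
k(m) = -77/m
(-31021 + k(-76))/(j(113, 51) + 30743) = (-31021 - 77/(-76))/((-3*51 - 3*113²) + 30743) = (-31021 - 77*(-1/76))/((-153 - 3*12769) + 30743) = (-31021 + 77/76)/((-153 - 38307) + 30743) = -2357519/(76*(-38460 + 30743)) = -2357519/76/(-7717) = -2357519/76*(-1/7717) = 2357519/586492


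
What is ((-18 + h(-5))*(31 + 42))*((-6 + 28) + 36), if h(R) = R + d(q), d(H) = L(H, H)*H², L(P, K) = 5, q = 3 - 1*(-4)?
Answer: 939948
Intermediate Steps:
q = 7 (q = 3 + 4 = 7)
d(H) = 5*H²
h(R) = 245 + R (h(R) = R + 5*7² = R + 5*49 = R + 245 = 245 + R)
((-18 + h(-5))*(31 + 42))*((-6 + 28) + 36) = ((-18 + (245 - 5))*(31 + 42))*((-6 + 28) + 36) = ((-18 + 240)*73)*(22 + 36) = (222*73)*58 = 16206*58 = 939948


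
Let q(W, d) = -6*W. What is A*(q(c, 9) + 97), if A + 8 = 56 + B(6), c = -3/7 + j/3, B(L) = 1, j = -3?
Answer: 5173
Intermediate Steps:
c = -10/7 (c = -3/7 - 3/3 = -3*1/7 - 3*1/3 = -3/7 - 1 = -10/7 ≈ -1.4286)
A = 49 (A = -8 + (56 + 1) = -8 + 57 = 49)
A*(q(c, 9) + 97) = 49*(-6*(-10/7) + 97) = 49*(60/7 + 97) = 49*(739/7) = 5173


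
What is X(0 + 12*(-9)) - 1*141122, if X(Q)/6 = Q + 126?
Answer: -141014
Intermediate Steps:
X(Q) = 756 + 6*Q (X(Q) = 6*(Q + 126) = 6*(126 + Q) = 756 + 6*Q)
X(0 + 12*(-9)) - 1*141122 = (756 + 6*(0 + 12*(-9))) - 1*141122 = (756 + 6*(0 - 108)) - 141122 = (756 + 6*(-108)) - 141122 = (756 - 648) - 141122 = 108 - 141122 = -141014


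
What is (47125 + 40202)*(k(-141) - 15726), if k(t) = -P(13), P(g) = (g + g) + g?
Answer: -1376710155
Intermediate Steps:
P(g) = 3*g (P(g) = 2*g + g = 3*g)
k(t) = -39 (k(t) = -3*13 = -1*39 = -39)
(47125 + 40202)*(k(-141) - 15726) = (47125 + 40202)*(-39 - 15726) = 87327*(-15765) = -1376710155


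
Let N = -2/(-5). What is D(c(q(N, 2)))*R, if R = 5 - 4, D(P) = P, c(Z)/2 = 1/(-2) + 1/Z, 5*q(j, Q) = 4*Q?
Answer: 1/4 ≈ 0.25000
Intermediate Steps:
N = 2/5 (N = -2*(-1/5) = 2/5 ≈ 0.40000)
q(j, Q) = 4*Q/5 (q(j, Q) = (4*Q)/5 = 4*Q/5)
c(Z) = -1 + 2/Z (c(Z) = 2*(1/(-2) + 1/Z) = 2*(1*(-1/2) + 1/Z) = 2*(-1/2 + 1/Z) = -1 + 2/Z)
R = 1
D(c(q(N, 2)))*R = ((2 - 4*2/5)/(((4/5)*2)))*1 = ((2 - 1*8/5)/(8/5))*1 = (5*(2 - 8/5)/8)*1 = ((5/8)*(2/5))*1 = (1/4)*1 = 1/4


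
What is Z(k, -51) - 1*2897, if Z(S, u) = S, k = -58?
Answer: -2955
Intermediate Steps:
Z(k, -51) - 1*2897 = -58 - 1*2897 = -58 - 2897 = -2955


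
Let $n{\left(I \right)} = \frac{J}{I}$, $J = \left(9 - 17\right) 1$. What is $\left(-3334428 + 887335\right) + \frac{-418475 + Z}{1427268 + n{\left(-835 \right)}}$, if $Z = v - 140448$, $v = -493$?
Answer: $- \frac{729092381461411}{297942197} \approx -2.4471 \cdot 10^{6}$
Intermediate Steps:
$J = -8$ ($J = \left(-8\right) 1 = -8$)
$Z = -140941$ ($Z = -493 - 140448 = -140941$)
$n{\left(I \right)} = - \frac{8}{I}$
$\left(-3334428 + 887335\right) + \frac{-418475 + Z}{1427268 + n{\left(-835 \right)}} = \left(-3334428 + 887335\right) + \frac{-418475 - 140941}{1427268 - \frac{8}{-835}} = -2447093 - \frac{559416}{1427268 - - \frac{8}{835}} = -2447093 - \frac{559416}{1427268 + \frac{8}{835}} = -2447093 - \frac{559416}{\frac{1191768788}{835}} = -2447093 - \frac{116778090}{297942197} = - \frac{729092381461411}{297942197}$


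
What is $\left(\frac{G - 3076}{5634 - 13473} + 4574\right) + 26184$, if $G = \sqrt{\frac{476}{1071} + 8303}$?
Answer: $\frac{241115038}{7839} - \frac{\sqrt{74731}}{23517} \approx 30758.0$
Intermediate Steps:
$G = \frac{\sqrt{74731}}{3}$ ($G = \sqrt{476 \cdot \frac{1}{1071} + 8303} = \sqrt{\frac{4}{9} + 8303} = \sqrt{\frac{74731}{9}} = \frac{\sqrt{74731}}{3} \approx 91.123$)
$\left(\frac{G - 3076}{5634 - 13473} + 4574\right) + 26184 = \left(\frac{\frac{\sqrt{74731}}{3} - 3076}{5634 - 13473} + 4574\right) + 26184 = \left(\frac{-3076 + \frac{\sqrt{74731}}{3}}{-7839} + 4574\right) + 26184 = \left(\left(-3076 + \frac{\sqrt{74731}}{3}\right) \left(- \frac{1}{7839}\right) + 4574\right) + 26184 = \left(\left(\frac{3076}{7839} - \frac{\sqrt{74731}}{23517}\right) + 4574\right) + 26184 = \left(\frac{35858662}{7839} - \frac{\sqrt{74731}}{23517}\right) + 26184 = \frac{241115038}{7839} - \frac{\sqrt{74731}}{23517}$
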